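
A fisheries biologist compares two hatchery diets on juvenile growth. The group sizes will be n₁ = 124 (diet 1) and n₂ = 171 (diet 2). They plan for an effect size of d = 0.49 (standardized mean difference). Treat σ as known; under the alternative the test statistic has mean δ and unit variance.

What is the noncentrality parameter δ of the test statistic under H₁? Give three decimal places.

δ = d / √(1/n₁ + 1/n₂) = 0.49 / √(1/124 + 1/171) = 4.1543

δ ≈ 4.154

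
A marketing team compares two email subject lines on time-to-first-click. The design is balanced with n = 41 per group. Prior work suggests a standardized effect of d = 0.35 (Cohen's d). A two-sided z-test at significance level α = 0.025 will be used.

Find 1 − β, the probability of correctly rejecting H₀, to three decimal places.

Noncentrality parameter: λ = d·√(n/2) = 0.35 × √(41/2) = 1.5847
Critical value for a two-sided test at α = 0.025: z_{α/2} = 2.241.
Power = Φ(λ − 2.241) + Φ(−λ − 2.241) = Φ(-0.657) + Φ(-3.826) = 0.2557 + 0.0001 = 0.2557.

Power ≈ 0.256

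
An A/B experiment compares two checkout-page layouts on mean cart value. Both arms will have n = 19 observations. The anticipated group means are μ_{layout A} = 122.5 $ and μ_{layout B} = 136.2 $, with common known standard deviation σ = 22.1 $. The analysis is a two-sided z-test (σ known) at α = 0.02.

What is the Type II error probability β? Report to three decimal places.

β ≈ 0.661

Standardized effect: d = |μ_{layout A} − μ_{layout B}| / σ = |122.5 − 136.2| / 22.1 = 0.6199
Noncentrality parameter: δ = d·√(n/2) = 0.6199 × √(19/2) = 1.9107
Two-sided α = 0.02 → critical value z_{0.01} = 2.326.
Power = Φ(δ − 2.326) + Φ(−δ − 2.326) = Φ(-0.416) + Φ(-4.237) = 0.3388 + 0.0000 = 0.3388.
Type II error: β = 1 − power = 1 − 0.3388 = 0.6612.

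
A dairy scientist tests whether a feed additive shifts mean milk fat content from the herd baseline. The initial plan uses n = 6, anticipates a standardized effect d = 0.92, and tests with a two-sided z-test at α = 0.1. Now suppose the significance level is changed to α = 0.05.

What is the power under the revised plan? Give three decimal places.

δ = d·√n = 0.92 × √6 = 2.2535 (unchanged). New critical value: z_{0.025} = 1.960.
Revised power = Φ(δ − 1.960) + Φ(−δ − 1.960) = Φ(0.294) + Φ(-4.213) = 0.6155 + 0.0000 = 0.6155.

Power ≈ 0.615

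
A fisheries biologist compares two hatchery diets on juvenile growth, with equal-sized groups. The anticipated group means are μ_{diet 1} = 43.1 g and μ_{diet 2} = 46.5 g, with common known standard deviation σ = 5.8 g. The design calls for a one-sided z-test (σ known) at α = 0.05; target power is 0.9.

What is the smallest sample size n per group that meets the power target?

Standardized effect: d = |μ_{diet 1} − μ_{diet 2}| / σ = |43.1 − 46.5| / 5.8 = 0.5862
For power 0.9 need Φ(δ − z_{0.05}) = 0.9, so δ = z_{0.05} + z_{0.10} = 1.645 + 1.282 = 2.926.
δ = d·√(n/2) ⇒ n = 2(δ/d)² = 2 × (2.926 / 0.5862)² = 49.84.
Rounding up, n = 50 per group.

n = 50 per group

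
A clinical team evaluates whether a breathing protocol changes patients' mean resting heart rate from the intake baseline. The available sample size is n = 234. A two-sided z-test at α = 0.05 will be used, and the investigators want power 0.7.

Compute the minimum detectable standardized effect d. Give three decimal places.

d ≈ 0.162

Need Φ(δ − 1.960) = 0.7, so δ = 1.960 + 0.524 = 2.484.
(The second rejection-region term Φ(−δ − z_{α/2}) is negligible and dropped.)
δ = d·√n ⇒ d = δ/√n = 2.484/√234 = 0.1624.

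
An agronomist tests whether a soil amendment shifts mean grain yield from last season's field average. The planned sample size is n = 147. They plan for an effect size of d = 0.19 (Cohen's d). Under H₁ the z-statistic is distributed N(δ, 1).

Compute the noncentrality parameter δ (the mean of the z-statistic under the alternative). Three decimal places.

The noncentrality parameter scales effect size by the design's sample-size factor: δ = d·√n = 0.19 × √147 = 2.3036

δ ≈ 2.304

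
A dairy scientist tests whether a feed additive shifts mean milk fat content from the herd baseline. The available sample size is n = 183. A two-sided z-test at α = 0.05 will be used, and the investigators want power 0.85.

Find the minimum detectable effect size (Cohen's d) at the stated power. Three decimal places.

Required noncentrality: δ = z_{0.025} + z_{0.15} = 1.960 + 1.036 = 2.996.
(Lower-tail contribution to power is negligible for δ > 0.)
δ = d·√n ⇒ d = δ/√n = 2.996/√183 = 0.2215.

d ≈ 0.222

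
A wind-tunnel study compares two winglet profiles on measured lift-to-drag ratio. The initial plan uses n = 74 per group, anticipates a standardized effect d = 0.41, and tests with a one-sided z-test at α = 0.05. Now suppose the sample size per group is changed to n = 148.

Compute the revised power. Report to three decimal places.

Power ≈ 0.970

With n = 148 per group: δ = d·√(n/2) = 0.41 × √(148/2) = 3.5270. Critical value z_{0.05} = 1.645.
Revised power = P(Z > 1.645 − δ) = Φ(1.882) = 0.9701.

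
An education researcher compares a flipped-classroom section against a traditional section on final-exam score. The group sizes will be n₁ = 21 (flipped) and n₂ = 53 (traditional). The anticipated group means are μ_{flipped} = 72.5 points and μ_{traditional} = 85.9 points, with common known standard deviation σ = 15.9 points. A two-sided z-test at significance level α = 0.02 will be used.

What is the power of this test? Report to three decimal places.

Standardized effect: d = |μ_{flipped} − μ_{traditional}| / σ = |72.5 − 85.9| / 15.9 = 0.8428
Noncentrality parameter: δ = d / √(1/n₁ + 1/n₂) = 0.8428 / √(1/21 + 1/53) = 3.2684
Two-sided α = 0.02 → critical value z_{0.01} = 2.326.
Power = Φ(δ − 2.326) + Φ(−δ − 2.326) = Φ(0.942) + Φ(-5.595) = 0.8269 + 0.0000 = 0.8269.

Power ≈ 0.827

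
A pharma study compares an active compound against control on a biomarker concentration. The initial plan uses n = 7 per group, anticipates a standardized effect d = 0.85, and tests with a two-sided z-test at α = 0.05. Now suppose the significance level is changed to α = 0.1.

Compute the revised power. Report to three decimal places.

Power ≈ 0.479

δ = d·√(n/2) = 0.85 × √(7/2) = 1.5902 (unchanged). New critical value: z_{0.05} = 1.645.
Revised power = Φ(δ − 1.645) + Φ(−δ − 1.645) = Φ(-0.055) + Φ(-3.235) = 0.4782 + 0.0006 = 0.4788.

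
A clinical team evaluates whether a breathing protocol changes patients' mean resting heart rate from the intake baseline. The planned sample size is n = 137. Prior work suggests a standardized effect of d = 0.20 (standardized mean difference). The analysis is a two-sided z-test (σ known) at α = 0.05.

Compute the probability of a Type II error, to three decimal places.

β ≈ 0.352

Noncentrality parameter: δ = d·√n = 0.20 × √137 = 2.3409
Two-sided α = 0.05 → critical value z_{0.025} = 1.960.
Power = Φ(δ − 1.960) + Φ(−δ − 1.960) = Φ(0.381) + Φ(-4.301) = 0.6484 + 0.0000 = 0.6484.
Type II error: β = 1 − power = 1 − 0.6484 = 0.3516.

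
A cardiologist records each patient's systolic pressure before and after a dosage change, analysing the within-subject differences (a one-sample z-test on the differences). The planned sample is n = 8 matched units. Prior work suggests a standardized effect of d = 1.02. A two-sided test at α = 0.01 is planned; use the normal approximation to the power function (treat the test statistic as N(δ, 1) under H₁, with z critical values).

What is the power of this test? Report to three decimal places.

Power ≈ 0.621

Noncentrality parameter: δ = d·√n = 1.02 × √8 = 2.8850
Critical value for a two-sided test at α = 0.01: z_{α/2} = 2.576.
Power = Φ(δ − 2.576) + Φ(−δ − 2.576) = Φ(0.309) + Φ(-5.461) = 0.6214 + 0.0000 = 0.6214.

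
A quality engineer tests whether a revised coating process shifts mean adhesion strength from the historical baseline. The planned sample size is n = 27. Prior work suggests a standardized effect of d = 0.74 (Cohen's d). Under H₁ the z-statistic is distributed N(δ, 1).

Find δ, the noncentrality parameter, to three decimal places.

δ ≈ 3.845

The noncentrality parameter scales effect size by the design's sample-size factor: δ = d·√n = 0.74 × √27 = 3.8452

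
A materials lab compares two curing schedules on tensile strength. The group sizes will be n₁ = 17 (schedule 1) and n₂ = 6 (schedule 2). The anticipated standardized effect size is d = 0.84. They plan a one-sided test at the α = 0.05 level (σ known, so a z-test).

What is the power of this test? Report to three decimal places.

Noncentrality parameter: δ = d / √(1/n₁ + 1/n₂) = 0.84 / √(1/17 + 1/6) = 1.7689
Critical value for a one-sided test at α = 0.05: z_α = 1.645.
Power = P(Z > 1.645 − δ) = Φ(0.124) = 0.5494.

Power ≈ 0.549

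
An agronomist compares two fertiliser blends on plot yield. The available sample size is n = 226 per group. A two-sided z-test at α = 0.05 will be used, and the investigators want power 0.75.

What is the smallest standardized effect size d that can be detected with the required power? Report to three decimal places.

d ≈ 0.248

Need Φ(δ − 1.960) = 0.75, so δ = 1.960 + 0.674 = 2.634.
(The second rejection-region term Φ(−δ − z_{α/2}) is negligible and dropped.)
δ = d·√(n/2) ⇒ d = δ/√(n/2) = 2.634/√(226/2) = 0.2478.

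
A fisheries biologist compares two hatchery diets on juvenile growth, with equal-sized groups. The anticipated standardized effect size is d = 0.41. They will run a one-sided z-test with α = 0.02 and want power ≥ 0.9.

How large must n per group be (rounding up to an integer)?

For power 0.9 need Φ(δ − z_{0.02}) = 0.9, so δ = z_{0.02} + z_{0.10} = 2.054 + 1.282 = 3.335.
δ = d·√(n/2) ⇒ n = 2(δ/d)² = 2 × (3.335 / 0.41)² = 132.35.
Round up to the next whole unit.

n = 133 per group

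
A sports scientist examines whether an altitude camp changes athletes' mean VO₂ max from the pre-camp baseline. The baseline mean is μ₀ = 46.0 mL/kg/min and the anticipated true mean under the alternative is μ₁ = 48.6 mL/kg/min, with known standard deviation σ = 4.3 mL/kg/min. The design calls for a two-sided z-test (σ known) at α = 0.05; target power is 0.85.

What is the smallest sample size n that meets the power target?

Standardized effect: d = |μ₁ − μ₀| / σ = |48.6 − 46.0| / 4.3 = 0.6047
For power 0.85 need Φ(δ − z_{0.025}) = 0.85, so δ = z_{0.025} + z_{0.15} = 1.960 + 1.036 = 2.996.
(Ignoring the negligible lower-tail rejection probability gives the usual closed-form inversion.)
δ = d·√n ⇒ n = (δ/d)² = (2.996 / 0.6047)² = 24.56.
Rounding up, n = 25.

n = 25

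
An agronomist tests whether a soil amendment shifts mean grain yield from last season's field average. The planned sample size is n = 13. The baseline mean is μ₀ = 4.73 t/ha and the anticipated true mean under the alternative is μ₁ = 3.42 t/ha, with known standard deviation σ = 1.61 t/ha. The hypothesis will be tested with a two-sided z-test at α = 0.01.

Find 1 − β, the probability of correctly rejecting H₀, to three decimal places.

Standardized effect: d = |μ₁ − μ₀| / σ = |3.42 − 4.73| / 1.61 = 0.8137
Noncentrality parameter: δ = d·√n = 0.8137 × √13 = 2.9337
Critical value for a two-sided test at α = 0.01: z_{α/2} = 2.576.
Power = Φ(δ − 2.576) + Φ(−δ − 2.576) = Φ(0.358) + Φ(-5.510) = 0.6398 + 0.0000 = 0.6398.

Power ≈ 0.640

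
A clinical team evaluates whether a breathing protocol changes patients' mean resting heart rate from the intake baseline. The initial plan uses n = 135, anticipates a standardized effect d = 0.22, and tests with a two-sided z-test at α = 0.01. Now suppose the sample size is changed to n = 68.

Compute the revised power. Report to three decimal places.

Power ≈ 0.223

With n = 68: δ = d·√n = 0.22 × √68 = 1.8142. Critical value z_{0.005} = 2.576.
Revised power = Φ(δ − 2.576) + Φ(−δ − 2.576) = Φ(-0.762) + Φ(-4.390) = 0.2231 + 0.0000 = 0.2231.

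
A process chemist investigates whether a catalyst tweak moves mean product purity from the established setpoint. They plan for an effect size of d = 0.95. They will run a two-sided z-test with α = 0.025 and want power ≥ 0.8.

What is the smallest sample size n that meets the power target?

For power 0.8 need Φ(δ − z_{0.0125}) = 0.8, so δ = z_{0.0125} + z_{0.20} = 2.241 + 0.842 = 3.083.
(For δ > 0 the lower-tail rejection region contributes negligibly to power, so the one-term inversion is standard.)
δ = d·√n ⇒ n = (δ/d)² = (3.083 / 0.95)² = 10.53.
Round up to the next whole unit.

n = 11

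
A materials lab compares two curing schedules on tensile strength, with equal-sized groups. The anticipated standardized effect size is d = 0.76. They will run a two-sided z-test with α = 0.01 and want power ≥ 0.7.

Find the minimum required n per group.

For power 0.7 need Φ(δ − z_{0.005}) = 0.7, so δ = z_{0.005} + z_{0.30} = 2.576 + 0.524 = 3.100.
(The Φ(−δ − z_{α/2}) term is vanishingly small for δ > 0 and is dropped in the standard sample-size formula.)
δ = d·√(n/2) ⇒ n = 2(δ/d)² = 2 × (3.100 / 0.76)² = 33.28.
Rounding up, n = 34 per group.

n = 34 per group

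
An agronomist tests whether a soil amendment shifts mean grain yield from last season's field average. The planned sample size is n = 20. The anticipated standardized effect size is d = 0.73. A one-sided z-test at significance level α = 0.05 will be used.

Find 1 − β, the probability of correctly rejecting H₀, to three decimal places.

Power ≈ 0.947

Noncentrality parameter: δ = d·√n = 0.73 × √20 = 3.2647
One-sided α = 0.05 → critical value z_{0.05} = 1.645.
Power = P(Z > 1.645 − δ) = Φ(1.620) = 0.9474.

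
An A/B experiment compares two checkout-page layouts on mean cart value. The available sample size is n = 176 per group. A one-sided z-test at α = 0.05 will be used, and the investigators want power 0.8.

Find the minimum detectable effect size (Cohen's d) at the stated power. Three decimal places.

Required noncentrality: δ = z_{0.05} + z_{0.20} = 1.645 + 0.842 = 2.486.
δ = d·√(n/2) ⇒ d = δ/√(n/2) = 2.486/√(176/2) = 0.2651.

d ≈ 0.265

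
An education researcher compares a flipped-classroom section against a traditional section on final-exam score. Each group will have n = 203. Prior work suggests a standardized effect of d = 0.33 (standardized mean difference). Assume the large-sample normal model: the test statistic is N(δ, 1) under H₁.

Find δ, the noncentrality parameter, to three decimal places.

δ ≈ 3.325

δ = d·√(n/2) = 0.33 × √(203/2) = 3.3247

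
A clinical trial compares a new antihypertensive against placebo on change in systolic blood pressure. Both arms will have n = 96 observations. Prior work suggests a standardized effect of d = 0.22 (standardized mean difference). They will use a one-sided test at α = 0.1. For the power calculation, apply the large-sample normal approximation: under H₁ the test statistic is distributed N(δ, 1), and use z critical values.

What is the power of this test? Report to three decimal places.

Noncentrality parameter: δ = d·√(n/2) = 0.22 × √(96/2) = 1.5242
Critical value for a one-sided test at α = 0.1: z_α = 1.282.
Power = P(Z > 1.282 − δ) = Φ(0.243) = 0.5959.

Power ≈ 0.596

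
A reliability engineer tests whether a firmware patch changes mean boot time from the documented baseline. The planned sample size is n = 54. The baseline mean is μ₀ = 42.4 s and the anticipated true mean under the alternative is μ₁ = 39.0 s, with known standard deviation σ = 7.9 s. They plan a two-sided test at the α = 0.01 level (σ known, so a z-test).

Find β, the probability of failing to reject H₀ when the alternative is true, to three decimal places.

Standardized effect: d = |μ₁ − μ₀| / σ = |39.0 − 42.4| / 7.9 = 0.4304
Noncentrality parameter: δ = d·√n = 0.4304 × √54 = 3.1626
Critical value for a two-sided test at α = 0.01: z_{α/2} = 2.576.
Power = Φ(δ − 2.576) + Φ(−δ − 2.576) = Φ(0.587) + Φ(-5.738) = 0.7213 + 0.0000 = 0.7213.
Type II error: β = 1 − power = 1 − 0.7213 = 0.2787.

β ≈ 0.279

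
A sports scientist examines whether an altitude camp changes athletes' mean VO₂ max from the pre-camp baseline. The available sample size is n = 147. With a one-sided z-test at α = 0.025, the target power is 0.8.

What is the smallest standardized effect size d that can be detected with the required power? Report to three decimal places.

d ≈ 0.231

Need Φ(δ − 1.960) = 0.8, so δ = 1.960 + 0.842 = 2.802.
δ = d·√n ⇒ d = δ/√n = 2.802/√147 = 0.2311.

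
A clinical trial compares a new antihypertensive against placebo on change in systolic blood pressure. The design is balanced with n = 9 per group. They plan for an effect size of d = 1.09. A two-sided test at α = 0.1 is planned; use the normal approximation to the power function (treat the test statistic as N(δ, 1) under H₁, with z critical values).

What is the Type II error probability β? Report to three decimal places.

Noncentrality parameter: δ = d·√(n/2) = 1.09 × √(9/2) = 2.3122
Critical value for a two-sided test at α = 0.1: z_{α/2} = 1.645.
Power = Φ(δ − 1.645) + Φ(−δ − 1.645) = Φ(0.667) + Φ(-3.957) = 0.7477 + 0.0000 = 0.7478.
Type II error: β = 1 − power = 1 − 0.7478 = 0.2522.

β ≈ 0.252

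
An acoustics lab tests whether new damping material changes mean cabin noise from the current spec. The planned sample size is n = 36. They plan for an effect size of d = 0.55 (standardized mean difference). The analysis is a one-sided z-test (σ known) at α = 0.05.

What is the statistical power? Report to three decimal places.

Power ≈ 0.951

Noncentrality parameter: δ = d·√n = 0.55 × √36 = 3.3000
Critical value for a one-sided test at α = 0.05: z_α = 1.645.
Power = Φ(δ − 1.645) = Φ(1.655) = 0.9511.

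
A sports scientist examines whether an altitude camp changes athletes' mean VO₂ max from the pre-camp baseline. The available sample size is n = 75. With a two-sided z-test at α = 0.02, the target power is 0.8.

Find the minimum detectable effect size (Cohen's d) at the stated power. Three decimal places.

d ≈ 0.366

Need Φ(δ − 2.326) = 0.8, so δ = 2.326 + 0.842 = 3.168.
(Lower-tail contribution to power is negligible for δ > 0.)
δ = d·√n ⇒ d = δ/√n = 3.168/√75 = 0.3658.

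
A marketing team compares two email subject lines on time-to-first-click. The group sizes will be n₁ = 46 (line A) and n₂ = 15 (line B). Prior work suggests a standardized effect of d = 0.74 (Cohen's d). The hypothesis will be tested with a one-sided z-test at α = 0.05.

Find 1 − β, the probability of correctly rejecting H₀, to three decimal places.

Power ≈ 0.801

Noncentrality parameter: δ = d / √(1/n₁ + 1/n₂) = 0.74 / √(1/46 + 1/15) = 2.4888
One-sided α = 0.05 → critical value z_{0.05} = 1.645.
Power = P(Z > 1.645 − δ) = Φ(0.844) = 0.8007.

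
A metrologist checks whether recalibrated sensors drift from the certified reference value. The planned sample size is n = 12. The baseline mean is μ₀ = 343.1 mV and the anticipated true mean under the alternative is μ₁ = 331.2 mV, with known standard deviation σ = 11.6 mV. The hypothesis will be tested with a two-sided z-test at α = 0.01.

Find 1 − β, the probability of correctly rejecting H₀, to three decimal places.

Standardized effect: d = |μ₁ − μ₀| / σ = |331.2 − 343.1| / 11.6 = 1.0259
Noncentrality parameter: δ = d·√n = 1.0259 × √12 = 3.5537
Two-sided α = 0.01 → critical value z_{0.005} = 2.576.
Power = Φ(δ − 2.576) + Φ(−δ − 2.576) = Φ(0.978) + Φ(-6.130) = 0.8359 + 0.0000 = 0.8359.

Power ≈ 0.836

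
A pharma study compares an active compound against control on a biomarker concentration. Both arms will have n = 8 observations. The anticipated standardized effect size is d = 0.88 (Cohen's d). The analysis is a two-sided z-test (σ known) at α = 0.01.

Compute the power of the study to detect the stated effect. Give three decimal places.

Power ≈ 0.207

Noncentrality parameter: δ = d·√(n/2) = 0.88 × √(8/2) = 1.7600
Two-sided α = 0.01 → critical value z_{0.005} = 2.576.
Power = Φ(δ − 2.576) + Φ(−δ − 2.576) = Φ(-0.816) + Φ(-4.336) = 0.2073 + 0.0000 = 0.2073.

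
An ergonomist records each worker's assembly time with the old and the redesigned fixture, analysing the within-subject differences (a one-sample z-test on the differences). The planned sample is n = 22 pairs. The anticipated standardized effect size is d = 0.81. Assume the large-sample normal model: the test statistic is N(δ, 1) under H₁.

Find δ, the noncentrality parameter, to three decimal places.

δ ≈ 3.799

δ = d·√n = 0.81 × √22 = 3.7992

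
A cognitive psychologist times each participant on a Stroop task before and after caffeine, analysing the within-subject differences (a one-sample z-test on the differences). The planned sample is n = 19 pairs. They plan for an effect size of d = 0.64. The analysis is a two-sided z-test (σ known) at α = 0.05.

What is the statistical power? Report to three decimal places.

Power ≈ 0.797

Noncentrality parameter: δ = d·√n = 0.64 × √19 = 2.7897
Critical value for a two-sided test at α = 0.05: z_{α/2} = 1.960.
Power = Φ(δ − 1.960) + Φ(−δ − 1.960) = Φ(0.830) + Φ(-4.750) = 0.7967 + 0.0000 = 0.7967.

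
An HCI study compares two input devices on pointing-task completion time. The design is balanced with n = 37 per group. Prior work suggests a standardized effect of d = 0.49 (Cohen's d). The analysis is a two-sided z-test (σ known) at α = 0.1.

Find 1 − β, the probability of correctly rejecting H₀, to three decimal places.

Noncentrality parameter: δ = d·√(n/2) = 0.49 × √(37/2) = 2.1076
Critical value for a two-sided test at α = 0.1: z_{α/2} = 1.645.
Power = Φ(δ − 1.645) + Φ(−δ − 1.645) = Φ(0.463) + Φ(-3.752) = 0.6782 + 0.0001 = 0.6783.

Power ≈ 0.678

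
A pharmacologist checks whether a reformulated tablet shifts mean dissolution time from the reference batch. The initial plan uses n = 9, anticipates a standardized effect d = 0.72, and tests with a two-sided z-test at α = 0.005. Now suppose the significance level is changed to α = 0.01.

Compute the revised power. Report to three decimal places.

δ = d·√n = 0.72 × √9 = 2.1600 (unchanged). New critical value: z_{0.005} = 2.576.
Revised power = Φ(δ − 2.576) + Φ(−δ − 2.576) = Φ(-0.416) + Φ(-4.736) = 0.3388 + 0.0000 = 0.3388.

Power ≈ 0.339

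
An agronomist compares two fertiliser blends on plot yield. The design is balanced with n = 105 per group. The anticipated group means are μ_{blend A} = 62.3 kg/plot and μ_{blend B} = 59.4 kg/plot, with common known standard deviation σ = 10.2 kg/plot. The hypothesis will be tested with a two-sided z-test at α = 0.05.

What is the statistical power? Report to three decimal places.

Standardized effect: d = |μ_{blend A} − μ_{blend B}| / σ = |62.3 − 59.4| / 10.2 = 0.2843
Noncentrality parameter: δ = d·√(n/2) = 0.2843 × √(105/2) = 2.0600
Two-sided α = 0.05 → critical value z_{0.025} = 1.960.
Power = Φ(δ − 1.960) + Φ(−δ − 1.960) = Φ(0.100) + Φ(-4.020) = 0.5399 + 0.0000 = 0.5399.

Power ≈ 0.540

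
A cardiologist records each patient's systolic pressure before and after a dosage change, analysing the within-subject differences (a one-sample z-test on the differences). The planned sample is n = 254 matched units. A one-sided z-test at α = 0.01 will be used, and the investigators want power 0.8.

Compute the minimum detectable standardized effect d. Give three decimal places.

d ≈ 0.199

Required noncentrality: δ = z_{0.01} + z_{0.20} = 2.326 + 0.842 = 3.168.
δ = d·√n ⇒ d = δ/√n = 3.168/√254 = 0.1988.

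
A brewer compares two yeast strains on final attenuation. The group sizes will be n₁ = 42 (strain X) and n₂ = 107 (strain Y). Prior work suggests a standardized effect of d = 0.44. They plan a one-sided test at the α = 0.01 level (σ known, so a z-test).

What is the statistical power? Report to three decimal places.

Power ≈ 0.536

Noncentrality parameter: δ = d / √(1/n₁ + 1/n₂) = 0.44 / √(1/42 + 1/107) = 2.4164
One-sided α = 0.01 → critical value z_{0.01} = 2.326.
Power = P(Z > 2.326 − δ) = Φ(0.090) = 0.5359.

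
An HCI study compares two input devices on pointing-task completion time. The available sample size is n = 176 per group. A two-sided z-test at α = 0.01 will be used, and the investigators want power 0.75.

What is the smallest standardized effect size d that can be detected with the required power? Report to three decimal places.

Required noncentrality: δ = z_{0.005} + z_{0.25} = 2.576 + 0.674 = 3.250.
(The second rejection-region term Φ(−δ − z_{α/2}) is negligible and dropped.)
δ = d·√(n/2) ⇒ d = δ/√(n/2) = 3.250/√(176/2) = 0.3465.

d ≈ 0.346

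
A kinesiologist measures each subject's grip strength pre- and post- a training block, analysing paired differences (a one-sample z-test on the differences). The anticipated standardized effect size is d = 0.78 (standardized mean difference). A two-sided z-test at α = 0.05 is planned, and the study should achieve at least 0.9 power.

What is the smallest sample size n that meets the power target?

n = 18

Set Φ(δ − 1.960) = 0.9; then δ − 1.960 = Φ⁻¹(0.9) = 1.282, giving δ = 3.242.
(The Φ(−δ − z_{α/2}) term is vanishingly small for δ > 0 and is dropped in the standard sample-size formula.)
δ = d·√n ⇒ n = (δ/d)² = (3.242 / 0.78)² = 17.27.
Round up to the next whole unit.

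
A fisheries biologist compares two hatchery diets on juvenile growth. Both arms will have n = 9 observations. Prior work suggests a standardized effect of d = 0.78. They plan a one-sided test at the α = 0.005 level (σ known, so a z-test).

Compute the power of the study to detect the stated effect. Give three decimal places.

Power ≈ 0.178

Noncentrality parameter: δ = d·√(n/2) = 0.78 × √(9/2) = 1.6546
Critical value for a one-sided test at α = 0.005: z_α = 2.576.
Power = Φ(δ − 2.576) = Φ(-0.921) = 0.1785.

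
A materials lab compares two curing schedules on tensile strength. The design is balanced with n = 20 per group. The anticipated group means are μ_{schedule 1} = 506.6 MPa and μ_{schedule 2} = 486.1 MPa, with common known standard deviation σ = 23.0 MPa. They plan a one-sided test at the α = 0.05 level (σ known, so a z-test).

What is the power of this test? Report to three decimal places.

Power ≈ 0.880

Standardized effect: d = |μ_{schedule 1} − μ_{schedule 2}| / σ = |506.6 − 486.1| / 23.0 = 0.8913
Noncentrality parameter: δ = d·√(n/2) = 0.8913 × √(20/2) = 2.8186
One-sided α = 0.05 → critical value z_{0.05} = 1.645.
Power = P(Z > 1.645 − δ) = Φ(1.174) = 0.8797.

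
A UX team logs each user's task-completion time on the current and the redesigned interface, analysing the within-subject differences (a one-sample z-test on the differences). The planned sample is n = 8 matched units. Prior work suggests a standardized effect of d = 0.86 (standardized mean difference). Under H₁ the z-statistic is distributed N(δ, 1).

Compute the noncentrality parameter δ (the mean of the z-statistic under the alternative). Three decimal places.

δ ≈ 2.432

δ = d·√n = 0.86 × √8 = 2.4324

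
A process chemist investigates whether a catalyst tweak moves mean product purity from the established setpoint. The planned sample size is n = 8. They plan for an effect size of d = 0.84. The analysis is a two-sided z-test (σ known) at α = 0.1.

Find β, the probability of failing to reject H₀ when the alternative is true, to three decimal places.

Noncentrality parameter: δ = d·√n = 0.84 × √8 = 2.3759
Two-sided α = 0.1 → critical value z_{0.05} = 1.645.
Power = Φ(δ − 1.645) + Φ(−δ − 1.645) = Φ(0.731) + Φ(-4.021) = 0.7676 + 0.0000 = 0.7676.
Type II error: β = 1 − power = 1 − 0.7676 = 0.2324.

β ≈ 0.232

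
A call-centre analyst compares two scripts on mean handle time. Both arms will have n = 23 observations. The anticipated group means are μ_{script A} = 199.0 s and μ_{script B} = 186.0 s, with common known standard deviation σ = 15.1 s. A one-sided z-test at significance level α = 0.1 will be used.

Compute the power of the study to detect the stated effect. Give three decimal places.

Standardized effect: d = |μ_{script A} − μ_{script B}| / σ = |199.0 − 186.0| / 15.1 = 0.8609
Noncentrality parameter: λ = d·√(n/2) = 0.8609 × √(23/2) = 2.9195
Critical value for a one-sided test at α = 0.1: z_α = 1.282.
Power = P(Z > 1.282 − λ) = Φ(1.638) = 0.9493.

Power ≈ 0.949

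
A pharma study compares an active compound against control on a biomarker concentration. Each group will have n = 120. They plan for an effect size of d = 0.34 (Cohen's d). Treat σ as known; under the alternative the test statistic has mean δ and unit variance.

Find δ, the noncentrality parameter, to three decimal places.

The noncentrality parameter scales effect size by the design's sample-size factor: δ = d·√(n/2) = 0.34 × √(120/2) = 2.6336

δ ≈ 2.634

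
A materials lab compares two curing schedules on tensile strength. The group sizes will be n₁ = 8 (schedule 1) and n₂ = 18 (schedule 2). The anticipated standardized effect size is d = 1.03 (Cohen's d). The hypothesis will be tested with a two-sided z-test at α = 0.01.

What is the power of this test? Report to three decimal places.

Noncentrality parameter: δ = d / √(1/n₁ + 1/n₂) = 1.03 / √(1/8 + 1/18) = 2.4240
Two-sided α = 0.01 → critical value z_{0.005} = 2.576.
Power = Φ(δ − 2.576) + Φ(−δ − 2.576) = Φ(-0.152) + Φ(-5.000) = 0.4397 + 0.0000 = 0.4397.

Power ≈ 0.440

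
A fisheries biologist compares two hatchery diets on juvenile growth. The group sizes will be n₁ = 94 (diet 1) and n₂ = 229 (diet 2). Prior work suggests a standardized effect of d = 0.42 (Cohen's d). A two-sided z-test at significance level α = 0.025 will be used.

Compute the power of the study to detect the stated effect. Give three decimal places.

Power ≈ 0.882

Noncentrality parameter: δ = d / √(1/n₁ + 1/n₂) = 0.42 / √(1/94 + 1/229) = 3.4287
Two-sided α = 0.025 → critical value z_{0.0125} = 2.241.
Power = Φ(δ − 2.241) + Φ(−δ − 2.241) = Φ(1.187) + Φ(-5.670) = 0.8824 + 0.0000 = 0.8824.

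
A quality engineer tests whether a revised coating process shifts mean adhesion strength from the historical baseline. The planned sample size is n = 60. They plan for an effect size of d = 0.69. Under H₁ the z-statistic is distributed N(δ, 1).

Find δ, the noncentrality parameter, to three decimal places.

The noncentrality parameter scales effect size by the design's sample-size factor: δ = d·√n = 0.69 × √60 = 5.3447

δ ≈ 5.345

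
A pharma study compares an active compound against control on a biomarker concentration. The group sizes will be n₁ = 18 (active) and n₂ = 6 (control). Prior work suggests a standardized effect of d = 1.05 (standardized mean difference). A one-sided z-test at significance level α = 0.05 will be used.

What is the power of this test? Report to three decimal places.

Noncentrality parameter: δ = d / √(1/n₁ + 1/n₂) = 1.05 / √(1/18 + 1/6) = 2.2274
One-sided α = 0.05 → critical value z_{0.05} = 1.645.
Power = P(Z > 1.645 − δ) = Φ(0.583) = 0.7199.

Power ≈ 0.720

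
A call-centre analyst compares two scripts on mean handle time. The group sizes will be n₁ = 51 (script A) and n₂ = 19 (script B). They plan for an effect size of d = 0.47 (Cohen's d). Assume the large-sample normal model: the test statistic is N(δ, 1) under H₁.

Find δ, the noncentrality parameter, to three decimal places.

δ ≈ 1.749

The noncentrality parameter scales effect size by the design's sample-size factor: δ = d / √(1/n₁ + 1/n₂) = 0.47 / √(1/51 + 1/19) = 1.7487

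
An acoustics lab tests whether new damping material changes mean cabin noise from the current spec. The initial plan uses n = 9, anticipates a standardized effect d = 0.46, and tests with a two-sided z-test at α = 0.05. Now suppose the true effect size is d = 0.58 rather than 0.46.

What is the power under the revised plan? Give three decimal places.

With d = 0.58: δ = d·√n = 0.58 × √9 = 1.7400. Critical value z_{0.025} = 1.960.
Revised power = Φ(δ − 1.960) + Φ(−δ − 1.960) = Φ(-0.220) + Φ(-3.700) = 0.4129 + 0.0001 = 0.4131.

Power ≈ 0.413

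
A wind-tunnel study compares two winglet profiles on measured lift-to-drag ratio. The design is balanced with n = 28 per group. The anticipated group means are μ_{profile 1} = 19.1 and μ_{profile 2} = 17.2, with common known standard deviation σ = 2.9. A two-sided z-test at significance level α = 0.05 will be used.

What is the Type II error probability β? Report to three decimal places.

Standardized effect: d = |μ_{profile 1} − μ_{profile 2}| / σ = |19.1 − 17.2| / 2.9 = 0.6552
Noncentrality parameter: λ = d·√(n/2) = 0.6552 × √(28/2) = 2.4514
Two-sided α = 0.05 → critical value z_{0.025} = 1.960.
Power = Φ(λ − 1.960) + Φ(−λ − 1.960) = Φ(0.491) + Φ(-4.411) = 0.6885 + 0.0000 = 0.6885.
Type II error: β = 1 − power = 1 − 0.6885 = 0.3115.

β ≈ 0.312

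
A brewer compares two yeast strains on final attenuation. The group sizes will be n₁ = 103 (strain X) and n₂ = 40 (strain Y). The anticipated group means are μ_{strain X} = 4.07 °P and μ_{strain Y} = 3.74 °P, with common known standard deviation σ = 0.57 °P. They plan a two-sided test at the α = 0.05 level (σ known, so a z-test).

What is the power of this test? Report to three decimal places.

Standardized effect: d = |μ_{strain X} − μ_{strain Y}| / σ = |4.07 − 3.74| / 0.57 = 0.5789
Noncentrality parameter: δ = d / √(1/n₁ + 1/n₂) = 0.5789 / √(1/103 + 1/40) = 3.1076
Critical value for a two-sided test at α = 0.05: z_{α/2} = 1.960.
Power = Φ(δ − 1.960) + Φ(−δ − 1.960) = Φ(1.148) + Φ(-5.068) = 0.8744 + 0.0000 = 0.8744.

Power ≈ 0.874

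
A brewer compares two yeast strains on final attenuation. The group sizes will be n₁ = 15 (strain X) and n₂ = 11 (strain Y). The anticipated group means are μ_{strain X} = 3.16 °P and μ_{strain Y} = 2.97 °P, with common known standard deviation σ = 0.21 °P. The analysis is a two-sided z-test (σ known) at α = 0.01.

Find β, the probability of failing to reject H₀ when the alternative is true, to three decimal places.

Standardized effect: d = |μ_{strain X} − μ_{strain Y}| / σ = |3.16 − 2.97| / 0.21 = 0.9048
Noncentrality parameter: δ = d / √(1/n₁ + 1/n₂) = 0.9048 / √(1/15 + 1/11) = 2.2792
Two-sided α = 0.01 → critical value z_{0.005} = 2.576.
Power = Φ(δ − 2.576) + Φ(−δ − 2.576) = Φ(-0.297) + Φ(-4.855) = 0.3834 + 0.0000 = 0.3834.
Type II error: β = 1 − power = 1 − 0.3834 = 0.6166.

β ≈ 0.617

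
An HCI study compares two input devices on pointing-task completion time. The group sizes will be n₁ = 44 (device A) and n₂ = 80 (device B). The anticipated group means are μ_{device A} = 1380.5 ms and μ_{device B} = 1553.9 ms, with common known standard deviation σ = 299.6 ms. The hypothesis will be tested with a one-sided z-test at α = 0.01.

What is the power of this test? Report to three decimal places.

Power ≈ 0.776

Standardized effect: d = |μ_{device A} − μ_{device B}| / σ = |1380.5 − 1553.9| / 299.6 = 0.5788
Noncentrality parameter: δ = d / √(1/n₁ + 1/n₂) = 0.5788 / √(1/44 + 1/80) = 3.0837
One-sided α = 0.01 → critical value z_{0.01} = 2.326.
Power = Φ(δ − 2.326) = Φ(0.757) = 0.7756.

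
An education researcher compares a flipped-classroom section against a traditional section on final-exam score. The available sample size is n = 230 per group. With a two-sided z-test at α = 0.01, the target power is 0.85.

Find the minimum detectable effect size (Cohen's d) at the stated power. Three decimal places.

d ≈ 0.337

Need Φ(δ − 2.576) = 0.85, so δ = 2.576 + 1.036 = 3.612.
(The second rejection-region term Φ(−δ − z_{α/2}) is negligible and dropped.)
δ = d·√(n/2) ⇒ d = δ/√(n/2) = 3.612/√(230/2) = 0.3368.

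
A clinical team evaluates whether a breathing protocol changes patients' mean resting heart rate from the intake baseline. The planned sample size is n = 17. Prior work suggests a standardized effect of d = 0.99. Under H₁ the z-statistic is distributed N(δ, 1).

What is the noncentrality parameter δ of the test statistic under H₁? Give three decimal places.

δ ≈ 4.082

The noncentrality parameter scales effect size by the design's sample-size factor: δ = d·√n = 0.99 × √17 = 4.0819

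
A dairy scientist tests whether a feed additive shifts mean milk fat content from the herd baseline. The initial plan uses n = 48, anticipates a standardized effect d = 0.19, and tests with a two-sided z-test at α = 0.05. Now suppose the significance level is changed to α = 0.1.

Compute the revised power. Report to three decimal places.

Power ≈ 0.373

δ = d·√n = 0.19 × √48 = 1.3164 (unchanged). New critical value: z_{0.05} = 1.645.
Revised power = Φ(δ − 1.645) + Φ(−δ − 1.645) = Φ(-0.328) + Φ(-2.961) = 0.3713 + 0.0015 = 0.3728.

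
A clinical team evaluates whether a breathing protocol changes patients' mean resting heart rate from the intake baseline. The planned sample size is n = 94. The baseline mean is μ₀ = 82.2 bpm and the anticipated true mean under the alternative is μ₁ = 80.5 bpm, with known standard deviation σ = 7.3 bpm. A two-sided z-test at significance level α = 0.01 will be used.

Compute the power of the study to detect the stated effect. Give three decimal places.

Power ≈ 0.375

Standardized effect: d = |μ₁ − μ₀| / σ = |80.5 − 82.2| / 7.3 = 0.2329
Noncentrality parameter: δ = d·√n = 0.2329 × √94 = 2.2578
Two-sided α = 0.01 → critical value z_{0.005} = 2.576.
Power = Φ(δ − 2.576) + Φ(−δ − 2.576) = Φ(-0.318) + Φ(-4.834) = 0.3752 + 0.0000 = 0.3752.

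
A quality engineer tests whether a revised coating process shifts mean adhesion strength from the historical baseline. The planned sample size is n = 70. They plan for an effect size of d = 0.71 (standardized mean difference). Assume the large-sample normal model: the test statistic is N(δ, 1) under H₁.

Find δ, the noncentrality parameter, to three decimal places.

δ ≈ 5.940

The noncentrality parameter scales effect size by the design's sample-size factor: δ = d·√n = 0.71 × √70 = 5.9403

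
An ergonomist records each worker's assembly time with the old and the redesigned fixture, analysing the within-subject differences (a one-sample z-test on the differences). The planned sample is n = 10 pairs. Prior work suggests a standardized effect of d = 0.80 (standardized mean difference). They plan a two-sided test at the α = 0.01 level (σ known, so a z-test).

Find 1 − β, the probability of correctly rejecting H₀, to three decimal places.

Noncentrality parameter: δ = d·√n = 0.80 × √10 = 2.5298
Two-sided α = 0.01 → critical value z_{0.005} = 2.576.
Power = Φ(δ − 2.576) + Φ(−δ − 2.576) = Φ(-0.046) + Φ(-5.106) = 0.4817 + 0.0000 = 0.4817.

Power ≈ 0.482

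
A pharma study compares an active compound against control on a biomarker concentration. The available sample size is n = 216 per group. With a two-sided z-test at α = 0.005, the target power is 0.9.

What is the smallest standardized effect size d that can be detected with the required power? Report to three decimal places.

Required noncentrality: δ = z_{0.0025} + z_{0.10} = 2.807 + 1.282 = 4.089.
(Lower-tail contribution to power is negligible for δ > 0.)
δ = d·√(n/2) ⇒ d = δ/√(n/2) = 4.089/√(216/2) = 0.3934.

d ≈ 0.393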